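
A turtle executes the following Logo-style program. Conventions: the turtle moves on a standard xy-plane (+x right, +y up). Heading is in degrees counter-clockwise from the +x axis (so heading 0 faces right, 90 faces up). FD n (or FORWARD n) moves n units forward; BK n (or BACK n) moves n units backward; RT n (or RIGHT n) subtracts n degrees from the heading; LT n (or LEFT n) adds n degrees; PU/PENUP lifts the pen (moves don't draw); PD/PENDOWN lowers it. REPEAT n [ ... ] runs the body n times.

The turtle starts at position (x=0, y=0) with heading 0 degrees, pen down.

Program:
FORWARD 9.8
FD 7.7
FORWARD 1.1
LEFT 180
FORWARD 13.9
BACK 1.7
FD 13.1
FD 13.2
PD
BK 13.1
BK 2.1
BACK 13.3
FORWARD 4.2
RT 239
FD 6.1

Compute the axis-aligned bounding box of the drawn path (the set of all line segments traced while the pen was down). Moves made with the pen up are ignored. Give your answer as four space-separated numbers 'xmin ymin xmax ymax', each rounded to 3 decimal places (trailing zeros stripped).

Executing turtle program step by step:
Start: pos=(0,0), heading=0, pen down
FD 9.8: (0,0) -> (9.8,0) [heading=0, draw]
FD 7.7: (9.8,0) -> (17.5,0) [heading=0, draw]
FD 1.1: (17.5,0) -> (18.6,0) [heading=0, draw]
LT 180: heading 0 -> 180
FD 13.9: (18.6,0) -> (4.7,0) [heading=180, draw]
BK 1.7: (4.7,0) -> (6.4,0) [heading=180, draw]
FD 13.1: (6.4,0) -> (-6.7,0) [heading=180, draw]
FD 13.2: (-6.7,0) -> (-19.9,0) [heading=180, draw]
PD: pen down
BK 13.1: (-19.9,0) -> (-6.8,0) [heading=180, draw]
BK 2.1: (-6.8,0) -> (-4.7,0) [heading=180, draw]
BK 13.3: (-4.7,0) -> (8.6,0) [heading=180, draw]
FD 4.2: (8.6,0) -> (4.4,0) [heading=180, draw]
RT 239: heading 180 -> 301
FD 6.1: (4.4,0) -> (7.542,-5.229) [heading=301, draw]
Final: pos=(7.542,-5.229), heading=301, 12 segment(s) drawn

Segment endpoints: x in {-19.9, -6.8, -6.7, -4.7, 0, 4.4, 4.7, 6.4, 7.542, 8.6, 9.8, 17.5, 18.6}, y in {-5.229, 0, 0, 0, 0, 0, 0, 0, 0, 0}
xmin=-19.9, ymin=-5.229, xmax=18.6, ymax=0

Answer: -19.9 -5.229 18.6 0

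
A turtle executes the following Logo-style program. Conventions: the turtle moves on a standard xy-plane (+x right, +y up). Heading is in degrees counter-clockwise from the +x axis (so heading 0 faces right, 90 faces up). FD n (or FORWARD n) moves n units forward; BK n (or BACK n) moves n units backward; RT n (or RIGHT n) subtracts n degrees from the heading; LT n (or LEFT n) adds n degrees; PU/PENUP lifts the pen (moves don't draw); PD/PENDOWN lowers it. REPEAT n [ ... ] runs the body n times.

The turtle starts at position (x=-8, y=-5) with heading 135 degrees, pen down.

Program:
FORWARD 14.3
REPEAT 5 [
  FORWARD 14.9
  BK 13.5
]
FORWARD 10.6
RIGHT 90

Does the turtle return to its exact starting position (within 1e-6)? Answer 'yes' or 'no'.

Answer: no

Derivation:
Executing turtle program step by step:
Start: pos=(-8,-5), heading=135, pen down
FD 14.3: (-8,-5) -> (-18.112,5.112) [heading=135, draw]
REPEAT 5 [
  -- iteration 1/5 --
  FD 14.9: (-18.112,5.112) -> (-28.648,15.648) [heading=135, draw]
  BK 13.5: (-28.648,15.648) -> (-19.102,6.102) [heading=135, draw]
  -- iteration 2/5 --
  FD 14.9: (-19.102,6.102) -> (-29.637,16.637) [heading=135, draw]
  BK 13.5: (-29.637,16.637) -> (-20.092,7.092) [heading=135, draw]
  -- iteration 3/5 --
  FD 14.9: (-20.092,7.092) -> (-30.627,17.627) [heading=135, draw]
  BK 13.5: (-30.627,17.627) -> (-21.081,8.081) [heading=135, draw]
  -- iteration 4/5 --
  FD 14.9: (-21.081,8.081) -> (-31.617,18.617) [heading=135, draw]
  BK 13.5: (-31.617,18.617) -> (-22.071,9.071) [heading=135, draw]
  -- iteration 5/5 --
  FD 14.9: (-22.071,9.071) -> (-32.607,19.607) [heading=135, draw]
  BK 13.5: (-32.607,19.607) -> (-23.061,10.061) [heading=135, draw]
]
FD 10.6: (-23.061,10.061) -> (-30.557,17.557) [heading=135, draw]
RT 90: heading 135 -> 45
Final: pos=(-30.557,17.557), heading=45, 12 segment(s) drawn

Start position: (-8, -5)
Final position: (-30.557, 17.557)
Distance = 31.9; >= 1e-6 -> NOT closed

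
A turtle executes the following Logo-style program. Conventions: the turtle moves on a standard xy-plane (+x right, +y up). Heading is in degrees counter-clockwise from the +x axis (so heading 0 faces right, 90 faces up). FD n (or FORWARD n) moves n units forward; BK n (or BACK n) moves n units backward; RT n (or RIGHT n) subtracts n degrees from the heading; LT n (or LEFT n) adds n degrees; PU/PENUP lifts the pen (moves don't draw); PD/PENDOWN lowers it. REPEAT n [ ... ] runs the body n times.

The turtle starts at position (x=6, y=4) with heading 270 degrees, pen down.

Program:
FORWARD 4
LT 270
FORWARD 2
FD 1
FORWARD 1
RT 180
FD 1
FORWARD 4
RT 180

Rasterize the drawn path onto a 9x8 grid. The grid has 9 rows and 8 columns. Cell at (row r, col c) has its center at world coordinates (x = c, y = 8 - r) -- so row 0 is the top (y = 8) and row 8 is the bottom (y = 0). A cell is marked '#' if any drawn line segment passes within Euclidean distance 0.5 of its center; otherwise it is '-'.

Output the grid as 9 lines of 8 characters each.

Segment 0: (6,4) -> (6,0)
Segment 1: (6,0) -> (4,0)
Segment 2: (4,0) -> (3,0)
Segment 3: (3,0) -> (2,0)
Segment 4: (2,0) -> (3,0)
Segment 5: (3,0) -> (7,0)

Answer: --------
--------
--------
--------
------#-
------#-
------#-
------#-
--######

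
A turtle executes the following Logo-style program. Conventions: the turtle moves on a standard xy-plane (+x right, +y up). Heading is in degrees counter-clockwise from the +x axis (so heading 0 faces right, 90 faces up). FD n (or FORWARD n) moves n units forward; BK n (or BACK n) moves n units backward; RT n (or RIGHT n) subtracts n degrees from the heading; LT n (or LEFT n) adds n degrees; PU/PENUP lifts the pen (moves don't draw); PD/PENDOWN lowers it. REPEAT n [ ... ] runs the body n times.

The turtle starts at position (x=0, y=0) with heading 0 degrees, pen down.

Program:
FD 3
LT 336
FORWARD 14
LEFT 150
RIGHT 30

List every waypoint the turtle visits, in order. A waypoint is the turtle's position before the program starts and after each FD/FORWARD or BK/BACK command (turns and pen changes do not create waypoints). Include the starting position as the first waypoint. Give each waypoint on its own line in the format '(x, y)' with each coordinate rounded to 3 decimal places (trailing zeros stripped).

Executing turtle program step by step:
Start: pos=(0,0), heading=0, pen down
FD 3: (0,0) -> (3,0) [heading=0, draw]
LT 336: heading 0 -> 336
FD 14: (3,0) -> (15.79,-5.694) [heading=336, draw]
LT 150: heading 336 -> 126
RT 30: heading 126 -> 96
Final: pos=(15.79,-5.694), heading=96, 2 segment(s) drawn
Waypoints (3 total):
(0, 0)
(3, 0)
(15.79, -5.694)

Answer: (0, 0)
(3, 0)
(15.79, -5.694)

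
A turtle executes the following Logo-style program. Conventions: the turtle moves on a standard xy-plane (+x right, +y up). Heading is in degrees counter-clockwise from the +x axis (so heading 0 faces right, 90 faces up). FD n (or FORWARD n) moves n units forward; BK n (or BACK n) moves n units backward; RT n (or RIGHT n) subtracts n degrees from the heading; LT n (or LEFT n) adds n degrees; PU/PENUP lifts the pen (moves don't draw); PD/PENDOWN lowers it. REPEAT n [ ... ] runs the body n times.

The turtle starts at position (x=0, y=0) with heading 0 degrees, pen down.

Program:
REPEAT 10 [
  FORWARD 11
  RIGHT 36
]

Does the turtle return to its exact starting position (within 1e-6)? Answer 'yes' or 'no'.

Executing turtle program step by step:
Start: pos=(0,0), heading=0, pen down
REPEAT 10 [
  -- iteration 1/10 --
  FD 11: (0,0) -> (11,0) [heading=0, draw]
  RT 36: heading 0 -> 324
  -- iteration 2/10 --
  FD 11: (11,0) -> (19.899,-6.466) [heading=324, draw]
  RT 36: heading 324 -> 288
  -- iteration 3/10 --
  FD 11: (19.899,-6.466) -> (23.298,-16.927) [heading=288, draw]
  RT 36: heading 288 -> 252
  -- iteration 4/10 --
  FD 11: (23.298,-16.927) -> (19.899,-27.389) [heading=252, draw]
  RT 36: heading 252 -> 216
  -- iteration 5/10 --
  FD 11: (19.899,-27.389) -> (11,-33.855) [heading=216, draw]
  RT 36: heading 216 -> 180
  -- iteration 6/10 --
  FD 11: (11,-33.855) -> (0,-33.855) [heading=180, draw]
  RT 36: heading 180 -> 144
  -- iteration 7/10 --
  FD 11: (0,-33.855) -> (-8.899,-27.389) [heading=144, draw]
  RT 36: heading 144 -> 108
  -- iteration 8/10 --
  FD 11: (-8.899,-27.389) -> (-12.298,-16.927) [heading=108, draw]
  RT 36: heading 108 -> 72
  -- iteration 9/10 --
  FD 11: (-12.298,-16.927) -> (-8.899,-6.466) [heading=72, draw]
  RT 36: heading 72 -> 36
  -- iteration 10/10 --
  FD 11: (-8.899,-6.466) -> (0,0) [heading=36, draw]
  RT 36: heading 36 -> 0
]
Final: pos=(0,0), heading=0, 10 segment(s) drawn

Start position: (0, 0)
Final position: (0, 0)
Distance = 0; < 1e-6 -> CLOSED

Answer: yes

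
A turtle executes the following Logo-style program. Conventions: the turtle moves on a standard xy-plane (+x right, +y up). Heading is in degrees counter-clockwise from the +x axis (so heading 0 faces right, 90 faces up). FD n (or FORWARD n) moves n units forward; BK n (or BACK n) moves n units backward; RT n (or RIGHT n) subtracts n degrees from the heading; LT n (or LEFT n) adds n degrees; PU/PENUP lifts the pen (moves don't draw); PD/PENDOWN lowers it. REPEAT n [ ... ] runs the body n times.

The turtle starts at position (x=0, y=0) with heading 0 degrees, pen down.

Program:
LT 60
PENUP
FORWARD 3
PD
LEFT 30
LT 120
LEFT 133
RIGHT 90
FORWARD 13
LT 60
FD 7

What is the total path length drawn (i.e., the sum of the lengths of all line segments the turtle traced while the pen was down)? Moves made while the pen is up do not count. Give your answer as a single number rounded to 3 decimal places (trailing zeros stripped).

Answer: 20

Derivation:
Executing turtle program step by step:
Start: pos=(0,0), heading=0, pen down
LT 60: heading 0 -> 60
PU: pen up
FD 3: (0,0) -> (1.5,2.598) [heading=60, move]
PD: pen down
LT 30: heading 60 -> 90
LT 120: heading 90 -> 210
LT 133: heading 210 -> 343
RT 90: heading 343 -> 253
FD 13: (1.5,2.598) -> (-2.301,-9.834) [heading=253, draw]
LT 60: heading 253 -> 313
FD 7: (-2.301,-9.834) -> (2.473,-14.953) [heading=313, draw]
Final: pos=(2.473,-14.953), heading=313, 2 segment(s) drawn

Segment lengths:
  seg 1: (1.5,2.598) -> (-2.301,-9.834), length = 13
  seg 2: (-2.301,-9.834) -> (2.473,-14.953), length = 7
Total = 20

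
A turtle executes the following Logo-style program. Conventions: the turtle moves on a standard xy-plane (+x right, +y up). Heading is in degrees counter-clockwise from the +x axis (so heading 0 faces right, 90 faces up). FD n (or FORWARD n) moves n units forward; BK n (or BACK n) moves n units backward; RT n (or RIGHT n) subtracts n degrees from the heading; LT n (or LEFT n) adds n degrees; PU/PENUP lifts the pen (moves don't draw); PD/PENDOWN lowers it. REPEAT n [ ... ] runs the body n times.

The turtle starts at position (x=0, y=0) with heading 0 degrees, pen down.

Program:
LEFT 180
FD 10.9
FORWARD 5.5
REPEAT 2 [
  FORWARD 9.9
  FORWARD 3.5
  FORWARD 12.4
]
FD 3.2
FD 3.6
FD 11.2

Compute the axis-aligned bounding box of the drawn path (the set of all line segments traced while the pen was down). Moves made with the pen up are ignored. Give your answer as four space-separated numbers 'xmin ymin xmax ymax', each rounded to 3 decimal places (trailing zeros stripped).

Executing turtle program step by step:
Start: pos=(0,0), heading=0, pen down
LT 180: heading 0 -> 180
FD 10.9: (0,0) -> (-10.9,0) [heading=180, draw]
FD 5.5: (-10.9,0) -> (-16.4,0) [heading=180, draw]
REPEAT 2 [
  -- iteration 1/2 --
  FD 9.9: (-16.4,0) -> (-26.3,0) [heading=180, draw]
  FD 3.5: (-26.3,0) -> (-29.8,0) [heading=180, draw]
  FD 12.4: (-29.8,0) -> (-42.2,0) [heading=180, draw]
  -- iteration 2/2 --
  FD 9.9: (-42.2,0) -> (-52.1,0) [heading=180, draw]
  FD 3.5: (-52.1,0) -> (-55.6,0) [heading=180, draw]
  FD 12.4: (-55.6,0) -> (-68,0) [heading=180, draw]
]
FD 3.2: (-68,0) -> (-71.2,0) [heading=180, draw]
FD 3.6: (-71.2,0) -> (-74.8,0) [heading=180, draw]
FD 11.2: (-74.8,0) -> (-86,0) [heading=180, draw]
Final: pos=(-86,0), heading=180, 11 segment(s) drawn

Segment endpoints: x in {-86, -74.8, -71.2, -68, -55.6, -52.1, -42.2, -29.8, -26.3, -16.4, -10.9, 0}, y in {0, 0, 0, 0, 0, 0, 0, 0, 0, 0, 0, 0}
xmin=-86, ymin=0, xmax=0, ymax=0

Answer: -86 0 0 0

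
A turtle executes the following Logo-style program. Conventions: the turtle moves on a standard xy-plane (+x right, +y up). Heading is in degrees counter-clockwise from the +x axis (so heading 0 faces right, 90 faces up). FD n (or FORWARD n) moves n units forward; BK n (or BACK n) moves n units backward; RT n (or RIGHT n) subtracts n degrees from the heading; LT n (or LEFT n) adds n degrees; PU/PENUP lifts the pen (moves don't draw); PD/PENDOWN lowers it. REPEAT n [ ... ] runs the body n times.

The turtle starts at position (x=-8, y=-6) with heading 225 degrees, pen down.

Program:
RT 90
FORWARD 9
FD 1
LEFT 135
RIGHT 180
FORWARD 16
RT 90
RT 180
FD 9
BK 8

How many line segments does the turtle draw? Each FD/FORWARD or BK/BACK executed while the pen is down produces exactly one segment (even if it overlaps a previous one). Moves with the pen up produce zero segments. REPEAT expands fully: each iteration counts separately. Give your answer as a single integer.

Answer: 5

Derivation:
Executing turtle program step by step:
Start: pos=(-8,-6), heading=225, pen down
RT 90: heading 225 -> 135
FD 9: (-8,-6) -> (-14.364,0.364) [heading=135, draw]
FD 1: (-14.364,0.364) -> (-15.071,1.071) [heading=135, draw]
LT 135: heading 135 -> 270
RT 180: heading 270 -> 90
FD 16: (-15.071,1.071) -> (-15.071,17.071) [heading=90, draw]
RT 90: heading 90 -> 0
RT 180: heading 0 -> 180
FD 9: (-15.071,17.071) -> (-24.071,17.071) [heading=180, draw]
BK 8: (-24.071,17.071) -> (-16.071,17.071) [heading=180, draw]
Final: pos=(-16.071,17.071), heading=180, 5 segment(s) drawn
Segments drawn: 5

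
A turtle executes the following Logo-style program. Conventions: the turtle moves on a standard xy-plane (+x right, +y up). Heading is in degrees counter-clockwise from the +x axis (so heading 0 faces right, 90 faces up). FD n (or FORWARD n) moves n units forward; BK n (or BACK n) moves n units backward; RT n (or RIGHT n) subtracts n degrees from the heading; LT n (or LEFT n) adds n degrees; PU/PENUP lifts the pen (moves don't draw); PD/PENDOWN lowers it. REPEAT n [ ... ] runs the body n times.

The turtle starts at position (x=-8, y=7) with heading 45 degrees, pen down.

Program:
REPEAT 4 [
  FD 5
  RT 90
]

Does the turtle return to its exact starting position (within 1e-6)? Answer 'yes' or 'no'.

Executing turtle program step by step:
Start: pos=(-8,7), heading=45, pen down
REPEAT 4 [
  -- iteration 1/4 --
  FD 5: (-8,7) -> (-4.464,10.536) [heading=45, draw]
  RT 90: heading 45 -> 315
  -- iteration 2/4 --
  FD 5: (-4.464,10.536) -> (-0.929,7) [heading=315, draw]
  RT 90: heading 315 -> 225
  -- iteration 3/4 --
  FD 5: (-0.929,7) -> (-4.464,3.464) [heading=225, draw]
  RT 90: heading 225 -> 135
  -- iteration 4/4 --
  FD 5: (-4.464,3.464) -> (-8,7) [heading=135, draw]
  RT 90: heading 135 -> 45
]
Final: pos=(-8,7), heading=45, 4 segment(s) drawn

Start position: (-8, 7)
Final position: (-8, 7)
Distance = 0; < 1e-6 -> CLOSED

Answer: yes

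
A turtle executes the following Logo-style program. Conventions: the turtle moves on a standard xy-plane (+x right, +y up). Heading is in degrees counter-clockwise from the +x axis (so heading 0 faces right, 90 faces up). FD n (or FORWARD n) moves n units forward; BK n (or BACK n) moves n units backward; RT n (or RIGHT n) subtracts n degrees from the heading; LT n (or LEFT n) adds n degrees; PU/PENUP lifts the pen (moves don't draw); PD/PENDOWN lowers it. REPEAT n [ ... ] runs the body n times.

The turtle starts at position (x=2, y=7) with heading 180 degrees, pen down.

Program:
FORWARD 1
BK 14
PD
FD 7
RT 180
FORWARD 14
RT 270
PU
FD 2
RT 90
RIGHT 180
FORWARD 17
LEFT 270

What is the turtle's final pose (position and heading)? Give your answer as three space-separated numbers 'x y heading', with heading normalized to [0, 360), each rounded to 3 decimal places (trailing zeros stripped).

Answer: 5 9 90

Derivation:
Executing turtle program step by step:
Start: pos=(2,7), heading=180, pen down
FD 1: (2,7) -> (1,7) [heading=180, draw]
BK 14: (1,7) -> (15,7) [heading=180, draw]
PD: pen down
FD 7: (15,7) -> (8,7) [heading=180, draw]
RT 180: heading 180 -> 0
FD 14: (8,7) -> (22,7) [heading=0, draw]
RT 270: heading 0 -> 90
PU: pen up
FD 2: (22,7) -> (22,9) [heading=90, move]
RT 90: heading 90 -> 0
RT 180: heading 0 -> 180
FD 17: (22,9) -> (5,9) [heading=180, move]
LT 270: heading 180 -> 90
Final: pos=(5,9), heading=90, 4 segment(s) drawn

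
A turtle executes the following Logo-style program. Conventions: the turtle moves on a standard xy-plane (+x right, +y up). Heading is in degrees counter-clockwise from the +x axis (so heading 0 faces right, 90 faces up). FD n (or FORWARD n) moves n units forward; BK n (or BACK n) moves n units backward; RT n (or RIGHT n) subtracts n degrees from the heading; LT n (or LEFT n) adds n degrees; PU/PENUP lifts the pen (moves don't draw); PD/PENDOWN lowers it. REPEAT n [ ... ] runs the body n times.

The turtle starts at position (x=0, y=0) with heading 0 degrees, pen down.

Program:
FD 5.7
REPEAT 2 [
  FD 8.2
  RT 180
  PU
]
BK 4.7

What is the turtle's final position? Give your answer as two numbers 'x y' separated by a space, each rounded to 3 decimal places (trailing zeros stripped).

Executing turtle program step by step:
Start: pos=(0,0), heading=0, pen down
FD 5.7: (0,0) -> (5.7,0) [heading=0, draw]
REPEAT 2 [
  -- iteration 1/2 --
  FD 8.2: (5.7,0) -> (13.9,0) [heading=0, draw]
  RT 180: heading 0 -> 180
  PU: pen up
  -- iteration 2/2 --
  FD 8.2: (13.9,0) -> (5.7,0) [heading=180, move]
  RT 180: heading 180 -> 0
  PU: pen up
]
BK 4.7: (5.7,0) -> (1,0) [heading=0, move]
Final: pos=(1,0), heading=0, 2 segment(s) drawn

Answer: 1 0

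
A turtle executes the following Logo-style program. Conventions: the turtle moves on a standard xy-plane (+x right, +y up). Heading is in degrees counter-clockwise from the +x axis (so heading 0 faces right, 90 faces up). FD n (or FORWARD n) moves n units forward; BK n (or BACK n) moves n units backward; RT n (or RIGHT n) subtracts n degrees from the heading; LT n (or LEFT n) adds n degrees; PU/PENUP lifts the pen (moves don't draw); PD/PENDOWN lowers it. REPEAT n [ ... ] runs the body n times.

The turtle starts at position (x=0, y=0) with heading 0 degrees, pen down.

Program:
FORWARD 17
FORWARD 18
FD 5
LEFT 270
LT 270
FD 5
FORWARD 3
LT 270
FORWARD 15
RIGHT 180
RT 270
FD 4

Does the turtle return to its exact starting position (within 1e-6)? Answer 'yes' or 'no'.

Answer: no

Derivation:
Executing turtle program step by step:
Start: pos=(0,0), heading=0, pen down
FD 17: (0,0) -> (17,0) [heading=0, draw]
FD 18: (17,0) -> (35,0) [heading=0, draw]
FD 5: (35,0) -> (40,0) [heading=0, draw]
LT 270: heading 0 -> 270
LT 270: heading 270 -> 180
FD 5: (40,0) -> (35,0) [heading=180, draw]
FD 3: (35,0) -> (32,0) [heading=180, draw]
LT 270: heading 180 -> 90
FD 15: (32,0) -> (32,15) [heading=90, draw]
RT 180: heading 90 -> 270
RT 270: heading 270 -> 0
FD 4: (32,15) -> (36,15) [heading=0, draw]
Final: pos=(36,15), heading=0, 7 segment(s) drawn

Start position: (0, 0)
Final position: (36, 15)
Distance = 39; >= 1e-6 -> NOT closed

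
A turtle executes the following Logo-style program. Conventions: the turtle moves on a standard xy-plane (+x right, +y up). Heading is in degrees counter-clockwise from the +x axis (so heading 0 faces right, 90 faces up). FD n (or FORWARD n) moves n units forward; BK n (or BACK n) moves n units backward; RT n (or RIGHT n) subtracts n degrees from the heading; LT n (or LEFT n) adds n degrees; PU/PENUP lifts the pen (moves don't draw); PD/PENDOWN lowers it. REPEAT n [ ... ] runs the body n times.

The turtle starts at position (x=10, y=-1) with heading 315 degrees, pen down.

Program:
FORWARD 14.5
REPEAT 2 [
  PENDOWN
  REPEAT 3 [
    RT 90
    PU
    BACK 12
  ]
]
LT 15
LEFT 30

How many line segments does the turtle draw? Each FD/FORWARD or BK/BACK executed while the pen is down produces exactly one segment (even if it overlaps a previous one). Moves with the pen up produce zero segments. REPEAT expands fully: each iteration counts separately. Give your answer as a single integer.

Answer: 1

Derivation:
Executing turtle program step by step:
Start: pos=(10,-1), heading=315, pen down
FD 14.5: (10,-1) -> (20.253,-11.253) [heading=315, draw]
REPEAT 2 [
  -- iteration 1/2 --
  PD: pen down
  REPEAT 3 [
    -- iteration 1/3 --
    RT 90: heading 315 -> 225
    PU: pen up
    BK 12: (20.253,-11.253) -> (28.738,-2.768) [heading=225, move]
    -- iteration 2/3 --
    RT 90: heading 225 -> 135
    PU: pen up
    BK 12: (28.738,-2.768) -> (37.224,-11.253) [heading=135, move]
    -- iteration 3/3 --
    RT 90: heading 135 -> 45
    PU: pen up
    BK 12: (37.224,-11.253) -> (28.738,-19.738) [heading=45, move]
  ]
  -- iteration 2/2 --
  PD: pen down
  REPEAT 3 [
    -- iteration 1/3 --
    RT 90: heading 45 -> 315
    PU: pen up
    BK 12: (28.738,-19.738) -> (20.253,-11.253) [heading=315, move]
    -- iteration 2/3 --
    RT 90: heading 315 -> 225
    PU: pen up
    BK 12: (20.253,-11.253) -> (28.738,-2.768) [heading=225, move]
    -- iteration 3/3 --
    RT 90: heading 225 -> 135
    PU: pen up
    BK 12: (28.738,-2.768) -> (37.224,-11.253) [heading=135, move]
  ]
]
LT 15: heading 135 -> 150
LT 30: heading 150 -> 180
Final: pos=(37.224,-11.253), heading=180, 1 segment(s) drawn
Segments drawn: 1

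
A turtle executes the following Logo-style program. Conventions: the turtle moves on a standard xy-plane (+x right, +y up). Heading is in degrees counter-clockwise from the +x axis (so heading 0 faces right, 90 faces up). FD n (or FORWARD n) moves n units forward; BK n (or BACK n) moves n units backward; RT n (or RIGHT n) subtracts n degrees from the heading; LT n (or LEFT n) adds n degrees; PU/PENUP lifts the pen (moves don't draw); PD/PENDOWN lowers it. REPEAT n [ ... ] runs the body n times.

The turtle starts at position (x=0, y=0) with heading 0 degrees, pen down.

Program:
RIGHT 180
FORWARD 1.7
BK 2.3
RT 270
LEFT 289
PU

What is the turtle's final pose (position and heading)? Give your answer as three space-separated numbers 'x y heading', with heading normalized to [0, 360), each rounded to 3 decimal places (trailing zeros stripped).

Answer: 0.6 0 199

Derivation:
Executing turtle program step by step:
Start: pos=(0,0), heading=0, pen down
RT 180: heading 0 -> 180
FD 1.7: (0,0) -> (-1.7,0) [heading=180, draw]
BK 2.3: (-1.7,0) -> (0.6,0) [heading=180, draw]
RT 270: heading 180 -> 270
LT 289: heading 270 -> 199
PU: pen up
Final: pos=(0.6,0), heading=199, 2 segment(s) drawn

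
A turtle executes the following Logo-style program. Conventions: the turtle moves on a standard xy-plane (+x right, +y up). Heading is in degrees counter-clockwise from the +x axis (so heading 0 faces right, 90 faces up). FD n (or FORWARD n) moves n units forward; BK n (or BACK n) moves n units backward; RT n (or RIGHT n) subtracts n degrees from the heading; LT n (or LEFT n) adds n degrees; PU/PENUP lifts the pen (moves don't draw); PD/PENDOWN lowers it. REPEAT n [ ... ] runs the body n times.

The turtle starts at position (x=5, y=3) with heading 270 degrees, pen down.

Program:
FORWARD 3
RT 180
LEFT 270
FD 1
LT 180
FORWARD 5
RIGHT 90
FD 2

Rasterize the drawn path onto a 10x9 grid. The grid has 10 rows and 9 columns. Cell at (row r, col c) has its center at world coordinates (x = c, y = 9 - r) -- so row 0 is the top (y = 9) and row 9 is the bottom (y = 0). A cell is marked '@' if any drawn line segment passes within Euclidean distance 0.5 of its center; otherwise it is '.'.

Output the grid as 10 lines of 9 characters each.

Answer: .........
.........
.........
.........
.........
.........
.....@...
.@...@...
.@...@...
.@@@@@@..

Derivation:
Segment 0: (5,3) -> (5,0)
Segment 1: (5,0) -> (6,-0)
Segment 2: (6,-0) -> (1,0)
Segment 3: (1,0) -> (1,2)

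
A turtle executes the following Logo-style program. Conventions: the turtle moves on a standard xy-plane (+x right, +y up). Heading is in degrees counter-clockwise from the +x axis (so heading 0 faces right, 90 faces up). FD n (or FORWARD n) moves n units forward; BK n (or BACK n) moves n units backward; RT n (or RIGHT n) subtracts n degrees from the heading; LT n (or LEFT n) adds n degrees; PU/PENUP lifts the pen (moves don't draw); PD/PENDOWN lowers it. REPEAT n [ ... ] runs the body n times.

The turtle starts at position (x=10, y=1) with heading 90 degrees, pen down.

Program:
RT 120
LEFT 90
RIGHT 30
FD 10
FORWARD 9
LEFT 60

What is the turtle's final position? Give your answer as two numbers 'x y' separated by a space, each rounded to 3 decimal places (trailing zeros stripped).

Answer: 26.454 10.5

Derivation:
Executing turtle program step by step:
Start: pos=(10,1), heading=90, pen down
RT 120: heading 90 -> 330
LT 90: heading 330 -> 60
RT 30: heading 60 -> 30
FD 10: (10,1) -> (18.66,6) [heading=30, draw]
FD 9: (18.66,6) -> (26.454,10.5) [heading=30, draw]
LT 60: heading 30 -> 90
Final: pos=(26.454,10.5), heading=90, 2 segment(s) drawn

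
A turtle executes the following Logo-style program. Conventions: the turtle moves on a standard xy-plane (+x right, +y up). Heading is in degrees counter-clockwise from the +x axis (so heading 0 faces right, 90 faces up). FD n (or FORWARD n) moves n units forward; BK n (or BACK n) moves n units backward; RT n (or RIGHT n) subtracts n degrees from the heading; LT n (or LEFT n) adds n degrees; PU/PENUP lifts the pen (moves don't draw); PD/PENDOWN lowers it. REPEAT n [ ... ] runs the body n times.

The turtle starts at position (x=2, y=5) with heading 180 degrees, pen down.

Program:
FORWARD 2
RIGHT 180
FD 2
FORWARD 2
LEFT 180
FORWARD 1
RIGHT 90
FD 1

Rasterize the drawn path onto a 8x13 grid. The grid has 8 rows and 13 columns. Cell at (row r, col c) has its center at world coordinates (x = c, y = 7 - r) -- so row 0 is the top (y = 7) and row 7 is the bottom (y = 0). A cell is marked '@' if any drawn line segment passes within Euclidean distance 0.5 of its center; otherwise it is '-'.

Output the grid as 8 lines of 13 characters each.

Segment 0: (2,5) -> (0,5)
Segment 1: (0,5) -> (2,5)
Segment 2: (2,5) -> (4,5)
Segment 3: (4,5) -> (3,5)
Segment 4: (3,5) -> (3,6)

Answer: -------------
---@---------
@@@@@--------
-------------
-------------
-------------
-------------
-------------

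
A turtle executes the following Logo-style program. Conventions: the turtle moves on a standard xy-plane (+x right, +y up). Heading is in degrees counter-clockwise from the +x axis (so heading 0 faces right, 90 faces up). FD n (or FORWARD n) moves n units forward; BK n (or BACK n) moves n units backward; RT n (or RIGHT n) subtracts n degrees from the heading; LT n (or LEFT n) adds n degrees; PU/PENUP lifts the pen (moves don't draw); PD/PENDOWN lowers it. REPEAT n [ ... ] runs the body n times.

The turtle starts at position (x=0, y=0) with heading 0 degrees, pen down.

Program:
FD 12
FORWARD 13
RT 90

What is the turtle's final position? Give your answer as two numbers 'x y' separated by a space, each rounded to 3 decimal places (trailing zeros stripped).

Executing turtle program step by step:
Start: pos=(0,0), heading=0, pen down
FD 12: (0,0) -> (12,0) [heading=0, draw]
FD 13: (12,0) -> (25,0) [heading=0, draw]
RT 90: heading 0 -> 270
Final: pos=(25,0), heading=270, 2 segment(s) drawn

Answer: 25 0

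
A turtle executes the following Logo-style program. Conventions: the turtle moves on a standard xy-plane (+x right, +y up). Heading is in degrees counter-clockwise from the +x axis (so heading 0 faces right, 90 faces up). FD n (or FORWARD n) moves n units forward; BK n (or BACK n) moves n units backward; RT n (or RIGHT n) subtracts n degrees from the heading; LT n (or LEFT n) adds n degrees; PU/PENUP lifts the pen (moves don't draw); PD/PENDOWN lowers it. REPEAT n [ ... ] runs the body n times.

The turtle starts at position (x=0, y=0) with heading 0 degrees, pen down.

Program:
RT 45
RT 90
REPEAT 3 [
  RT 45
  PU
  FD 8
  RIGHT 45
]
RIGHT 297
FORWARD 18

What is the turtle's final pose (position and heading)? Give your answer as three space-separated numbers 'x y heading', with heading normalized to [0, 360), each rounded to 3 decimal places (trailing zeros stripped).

Answer: 17.119 13.562 18

Derivation:
Executing turtle program step by step:
Start: pos=(0,0), heading=0, pen down
RT 45: heading 0 -> 315
RT 90: heading 315 -> 225
REPEAT 3 [
  -- iteration 1/3 --
  RT 45: heading 225 -> 180
  PU: pen up
  FD 8: (0,0) -> (-8,0) [heading=180, move]
  RT 45: heading 180 -> 135
  -- iteration 2/3 --
  RT 45: heading 135 -> 90
  PU: pen up
  FD 8: (-8,0) -> (-8,8) [heading=90, move]
  RT 45: heading 90 -> 45
  -- iteration 3/3 --
  RT 45: heading 45 -> 0
  PU: pen up
  FD 8: (-8,8) -> (0,8) [heading=0, move]
  RT 45: heading 0 -> 315
]
RT 297: heading 315 -> 18
FD 18: (0,8) -> (17.119,13.562) [heading=18, move]
Final: pos=(17.119,13.562), heading=18, 0 segment(s) drawn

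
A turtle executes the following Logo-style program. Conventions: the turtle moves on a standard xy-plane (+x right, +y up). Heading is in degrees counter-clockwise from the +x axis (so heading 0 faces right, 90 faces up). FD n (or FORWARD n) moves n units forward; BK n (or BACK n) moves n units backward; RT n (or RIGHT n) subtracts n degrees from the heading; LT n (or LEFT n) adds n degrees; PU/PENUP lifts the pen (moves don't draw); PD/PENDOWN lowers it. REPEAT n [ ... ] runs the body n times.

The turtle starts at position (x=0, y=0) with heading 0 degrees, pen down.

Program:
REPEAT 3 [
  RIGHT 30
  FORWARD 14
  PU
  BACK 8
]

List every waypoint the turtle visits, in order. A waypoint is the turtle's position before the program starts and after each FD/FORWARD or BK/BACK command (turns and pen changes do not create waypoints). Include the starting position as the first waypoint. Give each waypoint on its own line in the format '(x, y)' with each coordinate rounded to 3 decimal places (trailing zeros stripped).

Answer: (0, 0)
(12.124, -7)
(5.196, -3)
(12.196, -15.124)
(8.196, -8.196)
(8.196, -22.196)
(8.196, -14.196)

Derivation:
Executing turtle program step by step:
Start: pos=(0,0), heading=0, pen down
REPEAT 3 [
  -- iteration 1/3 --
  RT 30: heading 0 -> 330
  FD 14: (0,0) -> (12.124,-7) [heading=330, draw]
  PU: pen up
  BK 8: (12.124,-7) -> (5.196,-3) [heading=330, move]
  -- iteration 2/3 --
  RT 30: heading 330 -> 300
  FD 14: (5.196,-3) -> (12.196,-15.124) [heading=300, move]
  PU: pen up
  BK 8: (12.196,-15.124) -> (8.196,-8.196) [heading=300, move]
  -- iteration 3/3 --
  RT 30: heading 300 -> 270
  FD 14: (8.196,-8.196) -> (8.196,-22.196) [heading=270, move]
  PU: pen up
  BK 8: (8.196,-22.196) -> (8.196,-14.196) [heading=270, move]
]
Final: pos=(8.196,-14.196), heading=270, 1 segment(s) drawn
Waypoints (7 total):
(0, 0)
(12.124, -7)
(5.196, -3)
(12.196, -15.124)
(8.196, -8.196)
(8.196, -22.196)
(8.196, -14.196)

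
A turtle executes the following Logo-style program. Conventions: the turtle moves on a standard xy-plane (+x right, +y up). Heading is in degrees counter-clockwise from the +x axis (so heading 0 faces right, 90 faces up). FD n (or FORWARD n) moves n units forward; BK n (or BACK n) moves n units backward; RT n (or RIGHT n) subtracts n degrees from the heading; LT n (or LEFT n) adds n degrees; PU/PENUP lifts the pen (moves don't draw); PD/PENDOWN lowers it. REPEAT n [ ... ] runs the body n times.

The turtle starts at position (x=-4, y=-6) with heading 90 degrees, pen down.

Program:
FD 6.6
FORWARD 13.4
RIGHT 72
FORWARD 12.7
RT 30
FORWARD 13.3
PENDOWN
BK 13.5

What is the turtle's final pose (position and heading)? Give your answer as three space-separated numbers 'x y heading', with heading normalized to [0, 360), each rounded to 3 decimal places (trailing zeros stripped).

Answer: 7.883 17.966 348

Derivation:
Executing turtle program step by step:
Start: pos=(-4,-6), heading=90, pen down
FD 6.6: (-4,-6) -> (-4,0.6) [heading=90, draw]
FD 13.4: (-4,0.6) -> (-4,14) [heading=90, draw]
RT 72: heading 90 -> 18
FD 12.7: (-4,14) -> (8.078,17.925) [heading=18, draw]
RT 30: heading 18 -> 348
FD 13.3: (8.078,17.925) -> (21.088,15.159) [heading=348, draw]
PD: pen down
BK 13.5: (21.088,15.159) -> (7.883,17.966) [heading=348, draw]
Final: pos=(7.883,17.966), heading=348, 5 segment(s) drawn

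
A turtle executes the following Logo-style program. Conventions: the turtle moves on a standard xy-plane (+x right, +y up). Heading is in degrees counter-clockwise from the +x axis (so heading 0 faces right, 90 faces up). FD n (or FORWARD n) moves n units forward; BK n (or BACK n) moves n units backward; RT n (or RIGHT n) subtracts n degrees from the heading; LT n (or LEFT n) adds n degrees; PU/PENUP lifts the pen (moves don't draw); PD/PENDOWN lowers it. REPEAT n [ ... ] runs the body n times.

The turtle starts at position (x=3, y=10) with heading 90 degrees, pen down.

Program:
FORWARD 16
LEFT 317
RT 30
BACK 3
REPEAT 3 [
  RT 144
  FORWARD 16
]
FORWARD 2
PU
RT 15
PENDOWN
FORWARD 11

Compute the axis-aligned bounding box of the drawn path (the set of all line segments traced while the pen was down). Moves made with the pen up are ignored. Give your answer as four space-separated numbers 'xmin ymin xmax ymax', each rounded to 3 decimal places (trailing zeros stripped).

Answer: -9.498 3.261 4.868 28.342

Derivation:
Executing turtle program step by step:
Start: pos=(3,10), heading=90, pen down
FD 16: (3,10) -> (3,26) [heading=90, draw]
LT 317: heading 90 -> 47
RT 30: heading 47 -> 17
BK 3: (3,26) -> (0.131,25.123) [heading=17, draw]
REPEAT 3 [
  -- iteration 1/3 --
  RT 144: heading 17 -> 233
  FD 16: (0.131,25.123) -> (-9.498,12.345) [heading=233, draw]
  -- iteration 2/3 --
  RT 144: heading 233 -> 89
  FD 16: (-9.498,12.345) -> (-9.219,28.342) [heading=89, draw]
  -- iteration 3/3 --
  RT 144: heading 89 -> 305
  FD 16: (-9.219,28.342) -> (-0.041,15.236) [heading=305, draw]
]
FD 2: (-0.041,15.236) -> (1.106,13.598) [heading=305, draw]
PU: pen up
RT 15: heading 305 -> 290
PD: pen down
FD 11: (1.106,13.598) -> (4.868,3.261) [heading=290, draw]
Final: pos=(4.868,3.261), heading=290, 7 segment(s) drawn

Segment endpoints: x in {-9.498, -9.219, -0.041, 0.131, 1.106, 3, 3, 4.868}, y in {3.261, 10, 12.345, 13.598, 15.236, 25.123, 26, 28.342}
xmin=-9.498, ymin=3.261, xmax=4.868, ymax=28.342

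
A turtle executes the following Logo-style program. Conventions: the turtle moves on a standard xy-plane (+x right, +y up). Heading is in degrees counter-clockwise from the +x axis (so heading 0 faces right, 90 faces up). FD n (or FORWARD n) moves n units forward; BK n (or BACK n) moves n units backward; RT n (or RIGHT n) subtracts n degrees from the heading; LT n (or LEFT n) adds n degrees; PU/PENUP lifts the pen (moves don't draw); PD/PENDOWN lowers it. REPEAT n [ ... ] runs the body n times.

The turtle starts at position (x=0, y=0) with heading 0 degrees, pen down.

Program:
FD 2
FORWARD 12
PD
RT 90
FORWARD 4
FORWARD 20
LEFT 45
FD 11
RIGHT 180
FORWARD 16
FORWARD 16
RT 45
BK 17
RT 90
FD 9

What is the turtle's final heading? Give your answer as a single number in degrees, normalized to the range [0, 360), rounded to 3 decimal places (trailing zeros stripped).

Answer: 0

Derivation:
Executing turtle program step by step:
Start: pos=(0,0), heading=0, pen down
FD 2: (0,0) -> (2,0) [heading=0, draw]
FD 12: (2,0) -> (14,0) [heading=0, draw]
PD: pen down
RT 90: heading 0 -> 270
FD 4: (14,0) -> (14,-4) [heading=270, draw]
FD 20: (14,-4) -> (14,-24) [heading=270, draw]
LT 45: heading 270 -> 315
FD 11: (14,-24) -> (21.778,-31.778) [heading=315, draw]
RT 180: heading 315 -> 135
FD 16: (21.778,-31.778) -> (10.464,-20.464) [heading=135, draw]
FD 16: (10.464,-20.464) -> (-0.849,-9.151) [heading=135, draw]
RT 45: heading 135 -> 90
BK 17: (-0.849,-9.151) -> (-0.849,-26.151) [heading=90, draw]
RT 90: heading 90 -> 0
FD 9: (-0.849,-26.151) -> (8.151,-26.151) [heading=0, draw]
Final: pos=(8.151,-26.151), heading=0, 9 segment(s) drawn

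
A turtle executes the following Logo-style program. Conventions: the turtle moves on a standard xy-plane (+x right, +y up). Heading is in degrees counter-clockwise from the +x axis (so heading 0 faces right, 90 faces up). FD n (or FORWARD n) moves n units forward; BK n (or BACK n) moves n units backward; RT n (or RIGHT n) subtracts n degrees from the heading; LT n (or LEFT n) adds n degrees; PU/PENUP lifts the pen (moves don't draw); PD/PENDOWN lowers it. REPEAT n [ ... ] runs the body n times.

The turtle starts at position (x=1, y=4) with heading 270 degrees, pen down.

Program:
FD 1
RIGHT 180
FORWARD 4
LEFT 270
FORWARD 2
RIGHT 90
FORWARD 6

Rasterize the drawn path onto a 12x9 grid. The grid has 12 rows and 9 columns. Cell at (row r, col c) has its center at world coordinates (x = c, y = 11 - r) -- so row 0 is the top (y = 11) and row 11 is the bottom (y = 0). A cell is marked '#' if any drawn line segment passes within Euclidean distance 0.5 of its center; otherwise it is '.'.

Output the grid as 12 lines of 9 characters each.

Answer: .........
.........
.........
.........
.###.....
.#.#.....
.#.#.....
.#.#.....
.#.#.....
...#.....
...#.....
.........

Derivation:
Segment 0: (1,4) -> (1,3)
Segment 1: (1,3) -> (1,7)
Segment 2: (1,7) -> (3,7)
Segment 3: (3,7) -> (3,1)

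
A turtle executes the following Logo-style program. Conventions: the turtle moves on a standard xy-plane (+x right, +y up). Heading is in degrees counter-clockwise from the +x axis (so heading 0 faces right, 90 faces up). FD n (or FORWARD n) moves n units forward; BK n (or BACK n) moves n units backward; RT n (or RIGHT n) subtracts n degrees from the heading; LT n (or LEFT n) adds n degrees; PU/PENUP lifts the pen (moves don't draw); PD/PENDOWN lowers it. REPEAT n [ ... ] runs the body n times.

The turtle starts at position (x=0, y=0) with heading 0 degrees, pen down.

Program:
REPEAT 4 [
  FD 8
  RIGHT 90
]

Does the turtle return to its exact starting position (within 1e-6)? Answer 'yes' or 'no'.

Executing turtle program step by step:
Start: pos=(0,0), heading=0, pen down
REPEAT 4 [
  -- iteration 1/4 --
  FD 8: (0,0) -> (8,0) [heading=0, draw]
  RT 90: heading 0 -> 270
  -- iteration 2/4 --
  FD 8: (8,0) -> (8,-8) [heading=270, draw]
  RT 90: heading 270 -> 180
  -- iteration 3/4 --
  FD 8: (8,-8) -> (0,-8) [heading=180, draw]
  RT 90: heading 180 -> 90
  -- iteration 4/4 --
  FD 8: (0,-8) -> (0,0) [heading=90, draw]
  RT 90: heading 90 -> 0
]
Final: pos=(0,0), heading=0, 4 segment(s) drawn

Start position: (0, 0)
Final position: (0, 0)
Distance = 0; < 1e-6 -> CLOSED

Answer: yes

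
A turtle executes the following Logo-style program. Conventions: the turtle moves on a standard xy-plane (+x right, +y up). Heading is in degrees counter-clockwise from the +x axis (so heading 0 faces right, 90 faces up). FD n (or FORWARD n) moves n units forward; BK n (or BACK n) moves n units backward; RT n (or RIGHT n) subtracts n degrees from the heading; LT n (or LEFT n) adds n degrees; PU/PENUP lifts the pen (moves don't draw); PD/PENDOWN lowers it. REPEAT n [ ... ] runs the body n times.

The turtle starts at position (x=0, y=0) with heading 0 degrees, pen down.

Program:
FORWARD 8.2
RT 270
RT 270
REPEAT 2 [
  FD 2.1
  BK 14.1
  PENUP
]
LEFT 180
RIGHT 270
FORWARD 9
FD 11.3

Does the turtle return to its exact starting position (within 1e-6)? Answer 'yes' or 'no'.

Executing turtle program step by step:
Start: pos=(0,0), heading=0, pen down
FD 8.2: (0,0) -> (8.2,0) [heading=0, draw]
RT 270: heading 0 -> 90
RT 270: heading 90 -> 180
REPEAT 2 [
  -- iteration 1/2 --
  FD 2.1: (8.2,0) -> (6.1,0) [heading=180, draw]
  BK 14.1: (6.1,0) -> (20.2,0) [heading=180, draw]
  PU: pen up
  -- iteration 2/2 --
  FD 2.1: (20.2,0) -> (18.1,0) [heading=180, move]
  BK 14.1: (18.1,0) -> (32.2,0) [heading=180, move]
  PU: pen up
]
LT 180: heading 180 -> 0
RT 270: heading 0 -> 90
FD 9: (32.2,0) -> (32.2,9) [heading=90, move]
FD 11.3: (32.2,9) -> (32.2,20.3) [heading=90, move]
Final: pos=(32.2,20.3), heading=90, 3 segment(s) drawn

Start position: (0, 0)
Final position: (32.2, 20.3)
Distance = 38.065; >= 1e-6 -> NOT closed

Answer: no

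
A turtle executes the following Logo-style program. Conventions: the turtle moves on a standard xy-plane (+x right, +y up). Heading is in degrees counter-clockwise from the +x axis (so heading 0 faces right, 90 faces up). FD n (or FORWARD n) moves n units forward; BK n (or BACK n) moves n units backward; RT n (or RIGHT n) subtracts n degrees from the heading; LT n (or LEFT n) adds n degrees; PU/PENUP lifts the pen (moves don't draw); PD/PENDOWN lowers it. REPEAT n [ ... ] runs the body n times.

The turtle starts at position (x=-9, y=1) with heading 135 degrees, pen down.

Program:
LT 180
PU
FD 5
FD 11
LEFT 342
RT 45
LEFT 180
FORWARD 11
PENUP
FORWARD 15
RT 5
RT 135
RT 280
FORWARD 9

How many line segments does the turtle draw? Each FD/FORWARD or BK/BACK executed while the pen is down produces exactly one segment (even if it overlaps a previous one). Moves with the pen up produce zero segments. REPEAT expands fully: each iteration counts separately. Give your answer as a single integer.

Executing turtle program step by step:
Start: pos=(-9,1), heading=135, pen down
LT 180: heading 135 -> 315
PU: pen up
FD 5: (-9,1) -> (-5.464,-2.536) [heading=315, move]
FD 11: (-5.464,-2.536) -> (2.314,-10.314) [heading=315, move]
LT 342: heading 315 -> 297
RT 45: heading 297 -> 252
LT 180: heading 252 -> 72
FD 11: (2.314,-10.314) -> (5.713,0.148) [heading=72, move]
PU: pen up
FD 15: (5.713,0.148) -> (10.348,14.414) [heading=72, move]
RT 5: heading 72 -> 67
RT 135: heading 67 -> 292
RT 280: heading 292 -> 12
FD 9: (10.348,14.414) -> (19.151,16.285) [heading=12, move]
Final: pos=(19.151,16.285), heading=12, 0 segment(s) drawn
Segments drawn: 0

Answer: 0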